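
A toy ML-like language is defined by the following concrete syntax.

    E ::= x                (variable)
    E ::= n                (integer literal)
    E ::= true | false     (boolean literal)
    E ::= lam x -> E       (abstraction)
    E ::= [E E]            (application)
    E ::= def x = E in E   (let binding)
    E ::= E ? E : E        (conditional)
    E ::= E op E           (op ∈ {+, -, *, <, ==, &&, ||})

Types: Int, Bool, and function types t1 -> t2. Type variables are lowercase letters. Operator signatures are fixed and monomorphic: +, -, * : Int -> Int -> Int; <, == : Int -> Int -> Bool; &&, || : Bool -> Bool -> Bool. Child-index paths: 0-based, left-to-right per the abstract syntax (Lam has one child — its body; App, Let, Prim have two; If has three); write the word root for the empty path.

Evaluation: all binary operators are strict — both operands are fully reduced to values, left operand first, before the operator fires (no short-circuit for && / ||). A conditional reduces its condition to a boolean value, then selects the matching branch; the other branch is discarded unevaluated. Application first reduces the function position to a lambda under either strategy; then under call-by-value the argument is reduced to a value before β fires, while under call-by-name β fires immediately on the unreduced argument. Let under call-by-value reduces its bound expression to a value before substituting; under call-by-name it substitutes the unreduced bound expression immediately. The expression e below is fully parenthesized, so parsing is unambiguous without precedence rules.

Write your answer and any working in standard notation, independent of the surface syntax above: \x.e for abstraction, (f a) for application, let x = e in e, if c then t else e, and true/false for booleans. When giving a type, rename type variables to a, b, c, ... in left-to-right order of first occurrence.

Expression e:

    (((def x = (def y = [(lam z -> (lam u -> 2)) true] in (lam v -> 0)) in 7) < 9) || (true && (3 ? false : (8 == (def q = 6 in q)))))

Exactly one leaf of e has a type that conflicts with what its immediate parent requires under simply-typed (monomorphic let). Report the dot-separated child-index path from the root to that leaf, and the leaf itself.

Answer: 1.1.0 : 3

Trace:
\u._ : b -> Int
\z._ : a -> b -> Int
  unify a -> b -> Int ~ Bool -> c
  unify a ~ Bool
  unify b -> Int ~ c
_ _ : b -> Int
let y : b -> Int
\v._ : d -> Int
let x : d -> Int
  unify Int ~ Int
  unify Int ~ Int
  unify Bool ~ Bool
  unify Bool ~ Bool
  unify Int ~ Bool
  FAIL: mismatch Int ~ Bool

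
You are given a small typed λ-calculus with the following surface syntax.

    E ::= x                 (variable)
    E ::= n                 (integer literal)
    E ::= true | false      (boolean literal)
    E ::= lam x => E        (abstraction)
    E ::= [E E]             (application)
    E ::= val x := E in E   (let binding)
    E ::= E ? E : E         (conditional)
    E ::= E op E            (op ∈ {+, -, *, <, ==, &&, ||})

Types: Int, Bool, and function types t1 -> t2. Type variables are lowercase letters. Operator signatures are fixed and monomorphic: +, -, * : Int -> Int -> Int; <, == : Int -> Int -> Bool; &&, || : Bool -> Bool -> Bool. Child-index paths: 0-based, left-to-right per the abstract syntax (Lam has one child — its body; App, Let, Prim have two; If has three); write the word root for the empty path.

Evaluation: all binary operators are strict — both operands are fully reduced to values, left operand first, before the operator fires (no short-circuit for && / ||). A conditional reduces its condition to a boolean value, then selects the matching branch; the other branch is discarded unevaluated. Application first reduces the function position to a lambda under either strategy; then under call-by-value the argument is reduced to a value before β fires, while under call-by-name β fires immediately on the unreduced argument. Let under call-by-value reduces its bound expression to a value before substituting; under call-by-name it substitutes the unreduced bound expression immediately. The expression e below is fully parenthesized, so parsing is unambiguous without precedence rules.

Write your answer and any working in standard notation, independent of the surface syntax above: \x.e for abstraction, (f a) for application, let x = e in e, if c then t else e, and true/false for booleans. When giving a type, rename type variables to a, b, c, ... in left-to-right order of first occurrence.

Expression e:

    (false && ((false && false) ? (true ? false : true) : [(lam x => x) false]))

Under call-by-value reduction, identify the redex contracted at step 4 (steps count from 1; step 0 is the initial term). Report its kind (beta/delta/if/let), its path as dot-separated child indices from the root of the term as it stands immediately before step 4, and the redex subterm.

Derivation:
step 0: (false && (if (false && false) then (if true then false else true) else ((\x.x) false)))
step 1: [delta@1.0] (false && (if false then (if true then false else true) else ((\x.x) false)))
step 2: [if@1] (false && ((\x.x) false))
step 3: [beta@1] (false && false)
step 4: [delta@root] false

Answer: delta at root : (false && false)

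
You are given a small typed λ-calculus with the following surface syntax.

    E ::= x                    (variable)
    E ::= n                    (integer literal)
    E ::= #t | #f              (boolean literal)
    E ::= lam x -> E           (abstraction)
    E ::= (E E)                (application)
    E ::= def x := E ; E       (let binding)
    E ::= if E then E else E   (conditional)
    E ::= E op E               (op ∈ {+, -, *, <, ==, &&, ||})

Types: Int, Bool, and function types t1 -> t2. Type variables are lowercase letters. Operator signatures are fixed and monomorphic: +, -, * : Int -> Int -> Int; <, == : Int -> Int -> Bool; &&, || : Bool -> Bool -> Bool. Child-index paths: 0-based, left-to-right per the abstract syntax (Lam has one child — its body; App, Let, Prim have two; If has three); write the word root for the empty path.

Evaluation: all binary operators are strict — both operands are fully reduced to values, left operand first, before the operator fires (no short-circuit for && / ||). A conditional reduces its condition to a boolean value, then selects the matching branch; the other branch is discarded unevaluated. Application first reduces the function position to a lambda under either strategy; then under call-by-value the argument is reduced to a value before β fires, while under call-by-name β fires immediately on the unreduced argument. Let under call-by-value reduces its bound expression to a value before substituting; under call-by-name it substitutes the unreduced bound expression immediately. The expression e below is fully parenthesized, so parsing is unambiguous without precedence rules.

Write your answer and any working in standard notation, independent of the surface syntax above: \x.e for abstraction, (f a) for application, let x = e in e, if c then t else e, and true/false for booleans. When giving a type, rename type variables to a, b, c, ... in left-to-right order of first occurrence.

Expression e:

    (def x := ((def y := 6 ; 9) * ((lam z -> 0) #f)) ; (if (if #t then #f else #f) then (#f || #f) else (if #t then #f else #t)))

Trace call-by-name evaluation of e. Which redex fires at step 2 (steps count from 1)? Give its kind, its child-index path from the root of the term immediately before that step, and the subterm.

Trace:
step 0: (let x = ((let y = 6 in 9) * ((\z.0) false)) in (if (if true then false else false) then (false || false) else (if true then false else true)))
step 1: [let@root] (if (if true then false else false) then (false || false) else (if true then false else true))
step 2: [if@0] (if false then (false || false) else (if true then false else true))

Answer: if at 0 : (if true then false else false)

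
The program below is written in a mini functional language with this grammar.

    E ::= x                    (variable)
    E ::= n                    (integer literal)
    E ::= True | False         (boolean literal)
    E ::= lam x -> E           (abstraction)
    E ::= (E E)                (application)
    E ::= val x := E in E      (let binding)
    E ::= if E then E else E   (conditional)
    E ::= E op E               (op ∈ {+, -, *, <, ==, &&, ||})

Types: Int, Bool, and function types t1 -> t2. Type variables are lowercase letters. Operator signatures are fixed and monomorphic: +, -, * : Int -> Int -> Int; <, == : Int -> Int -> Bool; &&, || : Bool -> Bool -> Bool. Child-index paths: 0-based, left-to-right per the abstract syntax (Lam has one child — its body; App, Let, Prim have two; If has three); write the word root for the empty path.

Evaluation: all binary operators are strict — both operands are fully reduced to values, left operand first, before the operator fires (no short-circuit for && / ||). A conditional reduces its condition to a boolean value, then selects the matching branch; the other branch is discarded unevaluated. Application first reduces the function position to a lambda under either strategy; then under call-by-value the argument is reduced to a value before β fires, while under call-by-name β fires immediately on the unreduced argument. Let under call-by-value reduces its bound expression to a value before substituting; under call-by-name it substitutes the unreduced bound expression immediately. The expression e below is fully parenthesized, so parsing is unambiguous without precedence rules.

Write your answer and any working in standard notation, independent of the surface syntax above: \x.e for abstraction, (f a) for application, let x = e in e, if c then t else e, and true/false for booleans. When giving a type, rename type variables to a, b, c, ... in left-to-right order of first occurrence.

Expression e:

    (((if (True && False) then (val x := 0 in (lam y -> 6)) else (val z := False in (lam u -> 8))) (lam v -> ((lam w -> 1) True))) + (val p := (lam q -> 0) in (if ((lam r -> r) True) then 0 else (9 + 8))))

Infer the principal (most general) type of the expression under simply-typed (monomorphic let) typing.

Trace:
  unify Bool ~ Bool
  unify Bool ~ Bool
  unify Bool ~ Bool
let x : Int
\y._ : a -> Int
let z : Bool
\u._ : b -> Int
  unify a -> Int ~ b -> Int
  unify a ~ b
  unify Int ~ Int
\w._ : d -> Int
  unify d -> Int ~ Bool -> e
  unify d ~ Bool
  unify Int ~ e
_ _ : Int
\v._ : c -> Int
  unify b -> Int ~ (c -> Int) -> f
  unify b ~ c -> Int
  unify Int ~ f
_ _ : Int
  unify Int ~ Int
\q._ : g -> Int
let p : g -> Int
r : h
\r._ : h -> h
  unify h -> h ~ Bool -> i
  unify h ~ Bool
  unify Bool ~ i
_ _ : Bool
  unify Bool ~ Bool
  unify Int ~ Int
  unify Int ~ Int
  unify Int ~ Int
  unify Int ~ Int

Answer: Int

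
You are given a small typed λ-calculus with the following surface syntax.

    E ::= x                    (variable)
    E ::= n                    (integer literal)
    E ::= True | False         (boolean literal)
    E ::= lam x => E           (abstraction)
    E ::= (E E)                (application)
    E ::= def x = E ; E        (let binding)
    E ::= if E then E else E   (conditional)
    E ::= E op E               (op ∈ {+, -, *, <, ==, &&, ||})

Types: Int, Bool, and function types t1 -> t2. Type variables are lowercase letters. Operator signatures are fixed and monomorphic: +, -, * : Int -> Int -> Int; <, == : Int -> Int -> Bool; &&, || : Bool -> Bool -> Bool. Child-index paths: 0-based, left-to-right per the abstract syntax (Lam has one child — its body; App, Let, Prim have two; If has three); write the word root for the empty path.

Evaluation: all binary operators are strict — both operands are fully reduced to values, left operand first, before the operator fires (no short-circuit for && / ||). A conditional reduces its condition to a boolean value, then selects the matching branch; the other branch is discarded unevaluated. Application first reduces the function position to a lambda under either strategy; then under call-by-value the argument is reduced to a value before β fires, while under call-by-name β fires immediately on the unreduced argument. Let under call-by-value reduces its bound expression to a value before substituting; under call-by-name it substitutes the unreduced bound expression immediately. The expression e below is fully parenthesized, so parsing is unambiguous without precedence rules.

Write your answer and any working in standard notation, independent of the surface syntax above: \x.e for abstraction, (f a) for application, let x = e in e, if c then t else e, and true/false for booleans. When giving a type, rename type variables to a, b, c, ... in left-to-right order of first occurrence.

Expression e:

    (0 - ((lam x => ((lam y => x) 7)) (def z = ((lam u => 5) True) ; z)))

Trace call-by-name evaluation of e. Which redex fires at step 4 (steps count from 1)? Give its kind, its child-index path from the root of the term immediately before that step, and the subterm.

Answer: beta at 1 : ((\u.5) true)

Trace:
step 0: (0 - ((\x.((\y.x) 7)) (let z = ((\u.5) true) in z)))
step 1: [beta@1] (0 - ((\y.(let z = ((\u.5) true) in z)) 7))
step 2: [beta@1] (0 - (let z = ((\u.5) true) in z))
step 3: [let@1] (0 - ((\u.5) true))
step 4: [beta@1] (0 - 5)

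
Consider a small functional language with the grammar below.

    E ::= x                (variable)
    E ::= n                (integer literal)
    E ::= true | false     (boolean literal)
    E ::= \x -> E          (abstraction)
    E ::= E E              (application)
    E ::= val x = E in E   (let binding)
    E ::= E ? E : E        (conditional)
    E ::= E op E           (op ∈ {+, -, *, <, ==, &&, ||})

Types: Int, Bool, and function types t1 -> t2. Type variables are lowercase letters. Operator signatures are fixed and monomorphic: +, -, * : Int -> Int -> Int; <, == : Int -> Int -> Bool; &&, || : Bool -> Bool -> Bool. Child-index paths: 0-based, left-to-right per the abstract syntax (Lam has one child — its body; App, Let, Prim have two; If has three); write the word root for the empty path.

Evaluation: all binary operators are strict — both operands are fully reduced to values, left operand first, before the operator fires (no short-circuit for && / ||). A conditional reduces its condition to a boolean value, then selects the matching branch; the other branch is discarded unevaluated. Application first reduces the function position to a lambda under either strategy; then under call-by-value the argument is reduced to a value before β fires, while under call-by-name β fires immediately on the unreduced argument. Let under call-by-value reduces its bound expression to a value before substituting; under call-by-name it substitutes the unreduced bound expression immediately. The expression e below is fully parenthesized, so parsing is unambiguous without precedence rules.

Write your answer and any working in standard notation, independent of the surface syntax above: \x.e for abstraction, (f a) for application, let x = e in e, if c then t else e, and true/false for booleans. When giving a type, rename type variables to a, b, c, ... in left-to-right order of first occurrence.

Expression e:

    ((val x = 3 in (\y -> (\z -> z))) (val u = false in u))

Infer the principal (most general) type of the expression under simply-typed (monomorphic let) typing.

Answer: a -> a

Trace:
let x : Int
z : b
\z._ : b -> b
\y._ : a -> b -> b
let u : Bool
u : Bool
  unify a -> b -> b ~ Bool -> c
  unify a ~ Bool
  unify b -> b ~ c
_ _ : b -> b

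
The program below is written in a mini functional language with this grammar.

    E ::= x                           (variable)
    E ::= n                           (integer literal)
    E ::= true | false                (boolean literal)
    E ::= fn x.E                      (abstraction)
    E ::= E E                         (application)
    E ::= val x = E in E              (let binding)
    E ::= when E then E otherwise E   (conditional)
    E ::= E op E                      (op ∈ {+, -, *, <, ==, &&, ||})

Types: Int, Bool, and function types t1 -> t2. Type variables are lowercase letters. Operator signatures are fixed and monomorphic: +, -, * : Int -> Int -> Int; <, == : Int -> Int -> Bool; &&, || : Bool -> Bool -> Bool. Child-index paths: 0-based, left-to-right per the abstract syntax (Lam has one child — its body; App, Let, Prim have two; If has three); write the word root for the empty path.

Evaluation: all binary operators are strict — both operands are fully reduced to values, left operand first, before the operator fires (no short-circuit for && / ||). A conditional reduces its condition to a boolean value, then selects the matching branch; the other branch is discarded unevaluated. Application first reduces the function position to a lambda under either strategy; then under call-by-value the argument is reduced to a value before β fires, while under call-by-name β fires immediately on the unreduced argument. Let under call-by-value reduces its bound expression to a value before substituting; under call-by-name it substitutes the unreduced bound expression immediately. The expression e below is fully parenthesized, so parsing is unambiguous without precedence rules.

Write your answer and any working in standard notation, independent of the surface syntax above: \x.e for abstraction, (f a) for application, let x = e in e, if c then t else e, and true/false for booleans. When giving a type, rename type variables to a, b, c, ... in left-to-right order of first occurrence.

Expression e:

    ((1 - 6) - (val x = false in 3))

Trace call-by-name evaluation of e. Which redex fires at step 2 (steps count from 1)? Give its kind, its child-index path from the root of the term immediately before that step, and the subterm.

Derivation:
step 0: ((1 - 6) - (let x = false in 3))
step 1: [delta@0] (-5 - (let x = false in 3))
step 2: [let@1] (-5 - 3)

Answer: let at 1 : (let x = false in 3)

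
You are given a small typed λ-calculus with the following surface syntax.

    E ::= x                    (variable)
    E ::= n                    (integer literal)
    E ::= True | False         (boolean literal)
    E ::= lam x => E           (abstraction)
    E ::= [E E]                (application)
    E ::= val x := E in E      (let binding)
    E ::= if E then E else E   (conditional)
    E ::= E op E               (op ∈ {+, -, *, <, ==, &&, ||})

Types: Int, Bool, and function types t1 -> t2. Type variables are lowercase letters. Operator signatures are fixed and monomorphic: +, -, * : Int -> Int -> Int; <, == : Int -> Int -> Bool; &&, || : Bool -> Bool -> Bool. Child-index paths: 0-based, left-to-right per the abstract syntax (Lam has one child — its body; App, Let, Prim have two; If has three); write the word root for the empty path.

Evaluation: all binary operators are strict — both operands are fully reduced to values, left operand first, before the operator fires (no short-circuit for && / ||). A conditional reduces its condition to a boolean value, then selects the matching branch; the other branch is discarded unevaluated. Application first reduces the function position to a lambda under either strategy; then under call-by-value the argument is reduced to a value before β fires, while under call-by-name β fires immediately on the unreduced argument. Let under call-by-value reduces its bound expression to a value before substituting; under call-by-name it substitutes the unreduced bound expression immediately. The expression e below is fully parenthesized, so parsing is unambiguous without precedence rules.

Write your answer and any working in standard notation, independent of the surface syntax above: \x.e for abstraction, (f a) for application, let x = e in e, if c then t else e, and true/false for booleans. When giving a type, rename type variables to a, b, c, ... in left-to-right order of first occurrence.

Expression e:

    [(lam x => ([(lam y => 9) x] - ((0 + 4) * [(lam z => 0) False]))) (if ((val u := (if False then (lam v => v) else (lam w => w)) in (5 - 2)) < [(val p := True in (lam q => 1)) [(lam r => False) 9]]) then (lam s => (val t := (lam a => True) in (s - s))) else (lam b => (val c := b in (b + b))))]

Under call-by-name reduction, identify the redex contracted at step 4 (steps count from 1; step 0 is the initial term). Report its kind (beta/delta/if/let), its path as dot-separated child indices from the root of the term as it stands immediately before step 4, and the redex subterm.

Trace:
step 0: ((\x.(((\y.9) x) - ((0 + 4) * ((\z.0) false)))) (if ((let u = (if false then (\v.v) else (\w.w)) in (5 - 2)) < ((let p = true in (\q.1)) ((\r.false) 9))) then (\s.(let t = (\a.true) in (s - s))) else (\b.(let c = b in (b + b)))))
step 1: [beta@root] (((\y.9) (if ((let u = (if false then (\v.v) else (\w.w)) in (5 - 2)) < ((let p = true in (\q.1)) ((\r.false) 9))) then (\s.(let t = (\a.true) in (s - s))) else (\b.(let c = b in (b + b))))) - ((0 + 4) * ((\z.0) false)))
step 2: [beta@0] (9 - ((0 + 4) * ((\z.0) false)))
step 3: [delta@1.0] (9 - (4 * ((\z.0) false)))
step 4: [beta@1.1] (9 - (4 * 0))

Answer: beta at 1.1 : ((\z.0) false)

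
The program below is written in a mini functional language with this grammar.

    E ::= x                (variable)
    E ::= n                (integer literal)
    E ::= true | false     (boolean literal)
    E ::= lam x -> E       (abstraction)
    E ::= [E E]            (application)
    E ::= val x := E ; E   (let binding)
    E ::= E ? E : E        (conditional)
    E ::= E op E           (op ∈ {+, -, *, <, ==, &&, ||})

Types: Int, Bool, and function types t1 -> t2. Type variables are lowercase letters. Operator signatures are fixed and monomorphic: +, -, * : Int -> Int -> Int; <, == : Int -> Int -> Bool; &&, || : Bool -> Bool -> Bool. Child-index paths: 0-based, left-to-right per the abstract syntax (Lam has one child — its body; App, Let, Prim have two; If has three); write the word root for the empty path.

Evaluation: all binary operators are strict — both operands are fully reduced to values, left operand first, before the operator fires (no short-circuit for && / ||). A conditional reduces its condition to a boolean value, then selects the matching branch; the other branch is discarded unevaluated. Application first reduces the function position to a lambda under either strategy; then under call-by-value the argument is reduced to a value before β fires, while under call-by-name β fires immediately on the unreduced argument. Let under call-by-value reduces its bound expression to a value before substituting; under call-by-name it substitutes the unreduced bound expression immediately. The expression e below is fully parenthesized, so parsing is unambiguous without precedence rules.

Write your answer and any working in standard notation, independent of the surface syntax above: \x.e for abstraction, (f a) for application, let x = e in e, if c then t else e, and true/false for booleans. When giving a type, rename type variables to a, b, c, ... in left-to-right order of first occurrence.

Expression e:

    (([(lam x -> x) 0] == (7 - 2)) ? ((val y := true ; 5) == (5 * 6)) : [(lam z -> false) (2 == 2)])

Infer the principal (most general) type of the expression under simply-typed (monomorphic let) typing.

Answer: Bool

Derivation:
x : a
\x._ : a -> a
  unify a -> a ~ Int -> b
  unify a ~ Int
  unify Int ~ b
_ _ : Int
  unify Int ~ Int
  unify Int ~ Int
  unify Int ~ Int
  unify Int ~ Int
  unify Bool ~ Bool
let y : Bool
  unify Int ~ Int
  unify Int ~ Int
  unify Int ~ Int
  unify Int ~ Int
\z._ : c -> Bool
  unify Int ~ Int
  unify Int ~ Int
  unify c -> Bool ~ Bool -> d
  unify c ~ Bool
  unify Bool ~ d
_ _ : Bool
  unify Bool ~ Bool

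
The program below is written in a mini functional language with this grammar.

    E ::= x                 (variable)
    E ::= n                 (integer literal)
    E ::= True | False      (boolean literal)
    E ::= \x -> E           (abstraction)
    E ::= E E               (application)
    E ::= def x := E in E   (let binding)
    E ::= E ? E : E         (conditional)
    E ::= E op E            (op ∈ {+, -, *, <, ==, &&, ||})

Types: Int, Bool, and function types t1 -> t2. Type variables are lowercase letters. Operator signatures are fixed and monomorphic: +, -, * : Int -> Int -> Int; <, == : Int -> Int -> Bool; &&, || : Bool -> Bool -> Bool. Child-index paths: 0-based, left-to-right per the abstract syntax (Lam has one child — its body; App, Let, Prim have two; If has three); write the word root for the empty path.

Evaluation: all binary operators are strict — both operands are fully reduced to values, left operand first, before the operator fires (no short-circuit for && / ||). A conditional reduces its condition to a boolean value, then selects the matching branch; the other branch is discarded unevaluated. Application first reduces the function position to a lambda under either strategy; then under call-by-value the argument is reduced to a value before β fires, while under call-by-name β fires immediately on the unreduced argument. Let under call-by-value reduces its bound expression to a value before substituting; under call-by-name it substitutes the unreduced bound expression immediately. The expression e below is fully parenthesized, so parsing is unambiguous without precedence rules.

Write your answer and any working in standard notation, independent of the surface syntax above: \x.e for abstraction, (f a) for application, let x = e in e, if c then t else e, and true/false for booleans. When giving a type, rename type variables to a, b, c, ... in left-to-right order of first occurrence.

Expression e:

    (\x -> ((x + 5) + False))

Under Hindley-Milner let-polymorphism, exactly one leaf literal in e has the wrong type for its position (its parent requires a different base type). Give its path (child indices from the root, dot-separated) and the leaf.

Trace:
x : a
  unify a ~ Int
  unify Int ~ Int
  unify Int ~ Int
  unify Bool ~ Int
  FAIL: mismatch Bool ~ Int

Answer: 0.1 : false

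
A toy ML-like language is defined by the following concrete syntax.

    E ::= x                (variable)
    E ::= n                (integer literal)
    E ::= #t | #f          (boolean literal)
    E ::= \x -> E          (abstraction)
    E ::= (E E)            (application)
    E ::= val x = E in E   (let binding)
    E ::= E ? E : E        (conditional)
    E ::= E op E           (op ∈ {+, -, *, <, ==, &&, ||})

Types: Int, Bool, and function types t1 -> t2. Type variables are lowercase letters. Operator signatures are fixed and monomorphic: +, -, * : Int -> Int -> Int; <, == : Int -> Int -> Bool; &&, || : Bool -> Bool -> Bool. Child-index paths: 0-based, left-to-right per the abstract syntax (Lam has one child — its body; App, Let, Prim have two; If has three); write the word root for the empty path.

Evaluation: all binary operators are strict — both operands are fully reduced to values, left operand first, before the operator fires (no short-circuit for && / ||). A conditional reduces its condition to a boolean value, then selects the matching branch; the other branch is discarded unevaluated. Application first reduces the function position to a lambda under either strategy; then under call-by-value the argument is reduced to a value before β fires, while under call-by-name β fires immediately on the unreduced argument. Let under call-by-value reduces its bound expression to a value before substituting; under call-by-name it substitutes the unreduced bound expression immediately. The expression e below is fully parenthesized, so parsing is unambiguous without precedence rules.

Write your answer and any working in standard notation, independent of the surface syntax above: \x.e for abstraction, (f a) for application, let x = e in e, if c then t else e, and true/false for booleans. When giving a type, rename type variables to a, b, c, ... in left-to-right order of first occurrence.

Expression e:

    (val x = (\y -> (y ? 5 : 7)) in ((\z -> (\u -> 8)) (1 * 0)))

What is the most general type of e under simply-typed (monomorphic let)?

Working:
y : a
  unify a ~ Bool
  unify Int ~ Int
\y._ : Bool -> Int
let x : Bool -> Int
\u._ : c -> Int
\z._ : b -> c -> Int
  unify Int ~ Int
  unify Int ~ Int
  unify b -> c -> Int ~ Int -> d
  unify b ~ Int
  unify c -> Int ~ d
_ _ : c -> Int

Answer: a -> Int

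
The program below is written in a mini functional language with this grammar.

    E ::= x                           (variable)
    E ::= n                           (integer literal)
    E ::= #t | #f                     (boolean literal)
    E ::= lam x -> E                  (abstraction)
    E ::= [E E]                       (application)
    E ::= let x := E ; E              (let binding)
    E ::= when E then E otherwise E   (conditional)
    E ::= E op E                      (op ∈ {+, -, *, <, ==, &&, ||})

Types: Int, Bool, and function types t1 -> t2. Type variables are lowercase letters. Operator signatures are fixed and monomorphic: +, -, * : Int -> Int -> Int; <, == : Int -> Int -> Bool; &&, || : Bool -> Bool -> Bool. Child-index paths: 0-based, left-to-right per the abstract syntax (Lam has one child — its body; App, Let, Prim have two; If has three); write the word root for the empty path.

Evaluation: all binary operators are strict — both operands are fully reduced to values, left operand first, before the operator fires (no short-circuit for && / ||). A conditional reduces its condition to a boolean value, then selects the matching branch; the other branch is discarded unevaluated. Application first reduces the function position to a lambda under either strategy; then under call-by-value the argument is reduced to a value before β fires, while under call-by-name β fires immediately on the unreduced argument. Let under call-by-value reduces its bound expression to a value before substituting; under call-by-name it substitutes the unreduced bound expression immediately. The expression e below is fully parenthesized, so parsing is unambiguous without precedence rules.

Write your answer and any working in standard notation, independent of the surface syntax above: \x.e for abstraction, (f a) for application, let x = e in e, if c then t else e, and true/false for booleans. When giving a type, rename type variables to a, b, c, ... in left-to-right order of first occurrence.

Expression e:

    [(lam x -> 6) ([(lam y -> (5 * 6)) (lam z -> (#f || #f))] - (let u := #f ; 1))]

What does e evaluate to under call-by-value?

Answer: 6

Trace:
step 0: ((\x.6) (((\y.(5 * 6)) (\z.(false || false))) - (let u = false in 1)))
step 1: [beta@1.0] ((\x.6) ((5 * 6) - (let u = false in 1)))
step 2: [delta@1.0] ((\x.6) (30 - (let u = false in 1)))
step 3: [let@1.1] ((\x.6) (30 - 1))
step 4: [delta@1] ((\x.6) 29)
step 5: [beta@root] 6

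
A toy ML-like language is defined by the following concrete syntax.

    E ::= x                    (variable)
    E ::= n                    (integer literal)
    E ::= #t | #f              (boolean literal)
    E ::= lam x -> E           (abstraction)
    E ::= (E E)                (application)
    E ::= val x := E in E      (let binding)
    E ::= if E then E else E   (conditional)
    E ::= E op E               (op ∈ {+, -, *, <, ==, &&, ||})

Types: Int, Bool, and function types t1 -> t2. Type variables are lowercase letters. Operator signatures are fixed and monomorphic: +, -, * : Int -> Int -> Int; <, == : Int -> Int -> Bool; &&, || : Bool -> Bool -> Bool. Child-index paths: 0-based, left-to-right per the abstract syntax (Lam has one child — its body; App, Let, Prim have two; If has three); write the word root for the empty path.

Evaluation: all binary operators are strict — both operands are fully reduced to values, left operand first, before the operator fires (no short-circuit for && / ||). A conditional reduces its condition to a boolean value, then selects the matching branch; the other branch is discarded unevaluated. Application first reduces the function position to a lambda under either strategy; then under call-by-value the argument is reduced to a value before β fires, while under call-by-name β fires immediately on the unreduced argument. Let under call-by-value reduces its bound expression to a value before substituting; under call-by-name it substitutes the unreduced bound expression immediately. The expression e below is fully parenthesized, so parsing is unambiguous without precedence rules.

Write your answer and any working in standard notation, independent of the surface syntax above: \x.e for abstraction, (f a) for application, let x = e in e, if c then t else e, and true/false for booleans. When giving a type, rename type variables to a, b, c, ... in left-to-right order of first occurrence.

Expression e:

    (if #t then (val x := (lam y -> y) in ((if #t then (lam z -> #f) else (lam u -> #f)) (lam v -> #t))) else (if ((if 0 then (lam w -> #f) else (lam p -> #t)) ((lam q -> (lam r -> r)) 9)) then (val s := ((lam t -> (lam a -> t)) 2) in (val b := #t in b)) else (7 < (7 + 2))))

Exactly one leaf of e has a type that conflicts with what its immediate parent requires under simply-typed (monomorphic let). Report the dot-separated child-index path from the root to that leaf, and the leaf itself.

Derivation:
  unify Bool ~ Bool
y : a
\y._ : a -> a
let x : a -> a
  unify Bool ~ Bool
\z._ : b -> Bool
\u._ : c -> Bool
  unify b -> Bool ~ c -> Bool
  unify b ~ c
  unify Bool ~ Bool
\v._ : d -> Bool
  unify c -> Bool ~ (d -> Bool) -> e
  unify c ~ d -> Bool
  unify Bool ~ e
_ _ : Bool
  unify Int ~ Bool
  FAIL: mismatch Int ~ Bool

Answer: 2.0.0.0 : 0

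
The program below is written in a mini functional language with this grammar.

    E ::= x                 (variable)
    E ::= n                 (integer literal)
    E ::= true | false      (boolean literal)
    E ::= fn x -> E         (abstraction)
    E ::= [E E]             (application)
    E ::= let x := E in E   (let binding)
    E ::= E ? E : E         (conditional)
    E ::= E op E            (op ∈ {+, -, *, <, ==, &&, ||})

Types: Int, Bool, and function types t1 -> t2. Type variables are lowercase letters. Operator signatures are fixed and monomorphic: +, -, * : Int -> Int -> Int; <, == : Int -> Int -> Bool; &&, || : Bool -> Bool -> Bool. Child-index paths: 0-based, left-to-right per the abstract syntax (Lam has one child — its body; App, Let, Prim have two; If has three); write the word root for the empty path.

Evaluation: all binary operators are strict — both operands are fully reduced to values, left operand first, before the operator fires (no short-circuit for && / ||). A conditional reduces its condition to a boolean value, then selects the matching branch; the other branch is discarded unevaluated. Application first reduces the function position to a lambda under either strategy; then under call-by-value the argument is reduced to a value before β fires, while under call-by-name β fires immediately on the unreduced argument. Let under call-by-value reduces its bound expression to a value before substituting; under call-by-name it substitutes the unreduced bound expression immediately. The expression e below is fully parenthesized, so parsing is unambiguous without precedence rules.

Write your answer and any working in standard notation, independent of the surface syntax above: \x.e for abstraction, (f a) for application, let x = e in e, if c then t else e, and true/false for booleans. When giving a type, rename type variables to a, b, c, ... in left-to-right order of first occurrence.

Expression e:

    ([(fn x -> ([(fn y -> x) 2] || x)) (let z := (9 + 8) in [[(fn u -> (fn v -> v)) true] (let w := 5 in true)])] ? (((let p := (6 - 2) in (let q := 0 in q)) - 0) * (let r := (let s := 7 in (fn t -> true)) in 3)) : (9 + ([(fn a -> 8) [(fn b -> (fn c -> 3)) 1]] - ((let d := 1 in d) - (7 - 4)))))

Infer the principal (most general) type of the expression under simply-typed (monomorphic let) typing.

Answer: Int

Working:
x : a
\y._ : b -> a
  unify b -> a ~ Int -> c
  unify b ~ Int
  unify a ~ c
_ _ : c
  unify c ~ Bool
x : Bool
  unify Bool ~ Bool
\x._ : Bool -> Bool
  unify Int ~ Int
  unify Int ~ Int
let z : Int
v : e
\v._ : e -> e
\u._ : d -> e -> e
  unify d -> e -> e ~ Bool -> f
  unify d ~ Bool
  unify e -> e ~ f
_ _ : e -> e
let w : Int
  unify e -> e ~ Bool -> g
  unify e ~ Bool
  unify Bool ~ g
_ _ : Bool
  unify Bool -> Bool ~ Bool -> h
  unify Bool ~ Bool
  unify Bool ~ h
_ _ : Bool
  unify Bool ~ Bool
  unify Int ~ Int
  unify Int ~ Int
let p : Int
let q : Int
q : Int
  unify Int ~ Int
  unify Int ~ Int
  unify Int ~ Int
let s : Int
\t._ : i -> Bool
let r : i -> Bool
  unify Int ~ Int
  unify Int ~ Int
\a._ : j -> Int
\c._ : l -> Int
\b._ : k -> l -> Int
  unify k -> l -> Int ~ Int -> m
  unify k ~ Int
  unify l -> Int ~ m
_ _ : l -> Int
  unify j -> Int ~ (l -> Int) -> n
  unify j ~ l -> Int
  unify Int ~ n
_ _ : Int
  unify Int ~ Int
let d : Int
d : Int
  unify Int ~ Int
  unify Int ~ Int
  unify Int ~ Int
  unify Int ~ Int
  unify Int ~ Int
  unify Int ~ Int
  unify Int ~ Int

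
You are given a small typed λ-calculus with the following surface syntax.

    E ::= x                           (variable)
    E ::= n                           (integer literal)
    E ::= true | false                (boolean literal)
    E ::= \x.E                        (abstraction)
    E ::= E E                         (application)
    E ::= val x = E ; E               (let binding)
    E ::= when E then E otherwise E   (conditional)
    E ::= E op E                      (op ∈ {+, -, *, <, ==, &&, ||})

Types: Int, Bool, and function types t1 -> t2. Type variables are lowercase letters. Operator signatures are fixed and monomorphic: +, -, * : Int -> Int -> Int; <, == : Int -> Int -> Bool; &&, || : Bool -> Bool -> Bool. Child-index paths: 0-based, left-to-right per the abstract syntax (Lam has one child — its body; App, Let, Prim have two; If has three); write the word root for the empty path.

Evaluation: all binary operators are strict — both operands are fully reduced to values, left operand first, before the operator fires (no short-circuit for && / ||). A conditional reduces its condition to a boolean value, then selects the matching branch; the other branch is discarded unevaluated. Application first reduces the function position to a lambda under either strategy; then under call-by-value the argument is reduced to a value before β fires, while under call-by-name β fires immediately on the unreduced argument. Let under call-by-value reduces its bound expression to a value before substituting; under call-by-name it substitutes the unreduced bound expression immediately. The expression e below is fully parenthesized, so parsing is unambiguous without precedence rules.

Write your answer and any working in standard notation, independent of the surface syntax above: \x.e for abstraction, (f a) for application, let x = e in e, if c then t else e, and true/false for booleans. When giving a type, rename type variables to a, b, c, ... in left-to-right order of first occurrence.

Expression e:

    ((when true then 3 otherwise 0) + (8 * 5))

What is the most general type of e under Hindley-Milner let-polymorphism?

Trace:
  unify Bool ~ Bool
  unify Int ~ Int
  unify Int ~ Int
  unify Int ~ Int
  unify Int ~ Int
  unify Int ~ Int

Answer: Int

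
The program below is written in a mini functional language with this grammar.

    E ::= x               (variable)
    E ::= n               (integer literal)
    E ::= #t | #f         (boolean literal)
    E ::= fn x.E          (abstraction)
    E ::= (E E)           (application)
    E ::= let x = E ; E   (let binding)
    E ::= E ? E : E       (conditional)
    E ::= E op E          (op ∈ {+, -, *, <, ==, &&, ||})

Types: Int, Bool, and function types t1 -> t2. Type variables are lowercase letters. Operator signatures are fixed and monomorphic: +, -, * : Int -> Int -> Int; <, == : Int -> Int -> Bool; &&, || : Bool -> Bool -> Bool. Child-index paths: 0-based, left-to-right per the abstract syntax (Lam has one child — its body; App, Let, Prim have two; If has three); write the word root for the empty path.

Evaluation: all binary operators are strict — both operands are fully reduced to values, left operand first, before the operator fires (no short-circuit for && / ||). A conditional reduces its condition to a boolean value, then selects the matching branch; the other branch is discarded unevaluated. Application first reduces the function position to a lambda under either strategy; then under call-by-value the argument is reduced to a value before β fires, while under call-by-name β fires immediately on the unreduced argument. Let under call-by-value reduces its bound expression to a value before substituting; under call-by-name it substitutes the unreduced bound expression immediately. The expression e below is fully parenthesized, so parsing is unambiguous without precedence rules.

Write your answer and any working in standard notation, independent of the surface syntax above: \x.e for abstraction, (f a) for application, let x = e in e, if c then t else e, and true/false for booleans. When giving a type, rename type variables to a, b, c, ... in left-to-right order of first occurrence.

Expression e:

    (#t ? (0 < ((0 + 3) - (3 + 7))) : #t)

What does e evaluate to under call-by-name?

Working:
step 0: (if true then (0 < ((0 + 3) - (3 + 7))) else true)
step 1: [if@root] (0 < ((0 + 3) - (3 + 7)))
step 2: [delta@1.0] (0 < (3 - (3 + 7)))
step 3: [delta@1.1] (0 < (3 - 10))
step 4: [delta@1] (0 < -7)
step 5: [delta@root] false

Answer: false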